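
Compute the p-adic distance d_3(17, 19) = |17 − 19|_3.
d_3(17, 19) = 1

Step 1 — x − y = 17 − 19 = -2. Step 2 — v_3(-2) = 0 (factor: -2 = −(3^0 · 2); the sign does not affect v_p). Step 3 — |x − y|_3 = 3^{0} = 1.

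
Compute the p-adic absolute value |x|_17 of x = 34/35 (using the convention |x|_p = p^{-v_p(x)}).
|34/35|_17 = 1/17

Step 1 — compute v_17(x) by factoring powers of 17 out of the numerator and denominator: v_17(34/35) = 1. Step 2 — apply |x|_p = p^{-v_p(x)} = 17^{-1} = 1/17.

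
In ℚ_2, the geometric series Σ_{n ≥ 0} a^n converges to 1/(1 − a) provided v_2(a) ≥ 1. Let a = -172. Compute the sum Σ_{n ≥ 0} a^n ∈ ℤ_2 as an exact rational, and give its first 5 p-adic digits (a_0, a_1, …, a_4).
Σ a^n = 1/(1 − a) = 1/173;  first 5 digits = (1, 0, 1, 0, 0)

v_2(a) = 2 ≥ 1, so the series converges in ℤ_2 to 1/(1 − a) = 1/(1 − (-172)) = 1/173. Expand this rational in ℤ_2: compute digits iteratively via d_i = x_i mod 2, x_{i+1} = (x_i − d_i)/2. The first 5 digits are (1, 0, 1, 0, 0).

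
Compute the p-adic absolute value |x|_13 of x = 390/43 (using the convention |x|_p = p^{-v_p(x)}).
|390/43|_13 = 1/13

Step 1 — compute v_13(x) by factoring powers of 13 out of the numerator and denominator: v_13(390/43) = 1. Step 2 — apply |x|_p = p^{-v_p(x)} = 13^{-1} = 1/13.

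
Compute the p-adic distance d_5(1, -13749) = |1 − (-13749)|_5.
d_5(1, -13749) = 1/625

Step 1 — x − y = 1 − (-13749) = 13750. Step 2 — v_5(13750) = 4 (factor: 13750 = (5^4 · 22); the sign does not affect v_p). Step 3 — |x − y|_5 = 5^{-4} = 1/625.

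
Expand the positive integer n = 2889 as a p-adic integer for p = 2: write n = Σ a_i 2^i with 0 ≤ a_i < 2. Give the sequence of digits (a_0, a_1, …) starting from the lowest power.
(a_0, a_1, …) = (1, 0, 0, 1, 0, 0, 1, 0, 1, 1, 0, 1)

Repeated division by 2 gives the digits low-to-high: 2889 = 1 + 1·2^3 + 1·2^6 + 1·2^8 + 1·2^9 + 1·2^11. Digit sequence: (1, 0, 0, 1, 0, 0, 1, 0, 1, 1, 0, 1).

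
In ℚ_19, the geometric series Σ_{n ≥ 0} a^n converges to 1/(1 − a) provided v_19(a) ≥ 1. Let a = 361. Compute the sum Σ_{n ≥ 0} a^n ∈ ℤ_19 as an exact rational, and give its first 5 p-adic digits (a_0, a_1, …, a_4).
Σ a^n = 1/(1 − a) = -1/360;  first 5 digits = (1, 0, 1, 0, 1)

v_19(a) = 2 ≥ 1, so the series converges in ℤ_19 to 1/(1 − a) = 1/(1 − 361) = -1/360. Expand this rational in ℤ_19: compute digits iteratively via d_i = x_i mod 19, x_{i+1} = (x_i − d_i)/19. The first 5 digits are (1, 0, 1, 0, 1).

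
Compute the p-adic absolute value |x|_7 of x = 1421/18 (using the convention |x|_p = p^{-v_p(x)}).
|1421/18|_7 = 1/49

Step 1 — compute v_7(x) by factoring powers of 7 out of the numerator and denominator: v_7(1421/18) = 2. Step 2 — apply |x|_p = p^{-v_p(x)} = 7^{-2} = 1/49.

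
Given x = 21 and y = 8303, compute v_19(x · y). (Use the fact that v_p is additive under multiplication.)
v_19(174363) = 2

v_p(x) = 0 (factor: 21 = 19^0 · 21); v_p(y) = 2 (factor: 8303 = 19^2 · 23). Additivity: v_p(xy) = v_p(x) + v_p(y) = 0 + 2 = 2. (Direct check: xy = 174363 = 19^2 · (483).)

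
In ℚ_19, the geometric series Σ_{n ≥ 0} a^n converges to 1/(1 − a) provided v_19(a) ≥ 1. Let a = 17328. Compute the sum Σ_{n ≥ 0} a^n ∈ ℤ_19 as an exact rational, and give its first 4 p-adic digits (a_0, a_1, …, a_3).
Σ a^n = 1/(1 − a) = -1/17327;  first 4 digits = (1, 0, 10, 2)

v_19(a) = 2 ≥ 1, so the series converges in ℤ_19 to 1/(1 − a) = 1/(1 − 17328) = -1/17327. Expand this rational in ℤ_19: compute digits iteratively via d_i = x_i mod 19, x_{i+1} = (x_i − d_i)/19. The first 4 digits are (1, 0, 10, 2).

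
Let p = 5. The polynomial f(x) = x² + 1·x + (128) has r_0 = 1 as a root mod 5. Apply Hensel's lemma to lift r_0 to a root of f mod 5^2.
r_1 = 16 (mod 25)

Hensel: r_{i+1} = r_i − f(r_i)·(f′(r_i))^{-1} mod 5^{i+2}, f′(x) = 2x + 1. Iterate:
  r_0 = 1 (mod 5)
  r_1 = 16 (mod 25)
Final: r = 16 satisfies f(r) ≡ 0 mod 5^2.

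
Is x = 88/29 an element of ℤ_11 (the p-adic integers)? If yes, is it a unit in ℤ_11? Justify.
x ∈ ℤ_11 but not a unit; v_11(x) = 1 > 0

ℤ_11 = {x ∈ ℚ_11 : v_11(x) ≥ 0} and ℤ_11^× = {x ∈ ℤ_11 : v_11(x) = 0}. Here v_11(88/29) = v_11(num) − v_11(den) = 1; compare against these criteria.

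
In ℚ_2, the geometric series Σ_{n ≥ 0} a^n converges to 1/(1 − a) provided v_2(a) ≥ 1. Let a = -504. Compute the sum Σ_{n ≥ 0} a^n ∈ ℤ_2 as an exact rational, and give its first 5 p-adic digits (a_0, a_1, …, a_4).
Σ a^n = 1/(1 − a) = 1/505;  first 5 digits = (1, 0, 0, 1, 0)

v_2(a) = 3 ≥ 1, so the series converges in ℤ_2 to 1/(1 − a) = 1/(1 − (-504)) = 1/505. Expand this rational in ℤ_2: compute digits iteratively via d_i = x_i mod 2, x_{i+1} = (x_i − d_i)/2. The first 5 digits are (1, 0, 0, 1, 0).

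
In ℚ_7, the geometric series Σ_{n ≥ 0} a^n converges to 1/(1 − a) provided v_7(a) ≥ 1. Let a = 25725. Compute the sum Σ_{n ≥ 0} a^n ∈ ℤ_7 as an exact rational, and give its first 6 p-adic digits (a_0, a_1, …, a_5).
Σ a^n = 1/(1 − a) = -1/25724;  first 6 digits = (1, 0, 0, 5, 3, 1)

v_7(a) = 3 ≥ 1, so the series converges in ℤ_7 to 1/(1 − a) = 1/(1 − 25725) = -1/25724. Expand this rational in ℤ_7: compute digits iteratively via d_i = x_i mod 7, x_{i+1} = (x_i − d_i)/7. The first 6 digits are (1, 0, 0, 5, 3, 1).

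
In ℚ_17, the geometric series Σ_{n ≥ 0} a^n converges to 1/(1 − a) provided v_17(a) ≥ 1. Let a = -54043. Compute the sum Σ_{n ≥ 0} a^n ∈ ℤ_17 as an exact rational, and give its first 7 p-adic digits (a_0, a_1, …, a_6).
Σ a^n = 1/(1 − a) = 1/54044;  first 7 digits = (1, 0, 0, 6, 16, 16, 1)

v_17(a) = 3 ≥ 1, so the series converges in ℤ_17 to 1/(1 − a) = 1/(1 − (-54043)) = 1/54044. Expand this rational in ℤ_17: compute digits iteratively via d_i = x_i mod 17, x_{i+1} = (x_i − d_i)/17. The first 7 digits are (1, 0, 0, 6, 16, 16, 1).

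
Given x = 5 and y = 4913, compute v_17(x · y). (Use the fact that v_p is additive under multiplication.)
v_17(24565) = 3

v_p(x) = 0 (factor: 5 = 17^0 · 5); v_p(y) = 3 (factor: 4913 = 17^3 · 1). Additivity: v_p(xy) = v_p(x) + v_p(y) = 0 + 3 = 3. (Direct check: xy = 24565 = 17^3 · (5).)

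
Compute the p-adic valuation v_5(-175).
v_5(-175) = 2

v_5(n) is the largest exponent k such that 5^k divides n. Factor out: -175 = -5^2 · 7. (Sign doesn't affect v_p.) So v_5(-175) = 2.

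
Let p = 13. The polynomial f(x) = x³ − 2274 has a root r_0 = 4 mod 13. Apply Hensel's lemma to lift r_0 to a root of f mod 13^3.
r_2 = 1226 (mod 2197)

Hensel: r_{i+1} = r_i − f(r_i)/f′(r_i) mod 13^{i+2}, where f′(x) = 3x². Iterate:
  r_0 = 4 (mod 13)
  r_1 = 43 (mod 169)
  r_2 = 1226 (mod 2197)
Final: r = 1226 with f(r) ≡ 0 mod 13^3.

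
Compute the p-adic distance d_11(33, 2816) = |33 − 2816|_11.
d_11(33, 2816) = 1/121

Step 1 — x − y = 33 − 2816 = -2783. Step 2 — v_11(-2783) = 2 (factor: -2783 = −(11^2 · 23); the sign does not affect v_p). Step 3 — |x − y|_11 = 11^{-2} = 1/121.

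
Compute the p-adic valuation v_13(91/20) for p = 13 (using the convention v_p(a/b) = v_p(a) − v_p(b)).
v_13(91/20) = 1

Factor powers of 13 from the numerator and denominator of the reduced fraction: 91 = 13^1 · 7 and 20 = 13^0 · 20. Apply v_p(a/b) = v_p(a) − v_p(b): v_13(91/20) = 1 − 0 = 1.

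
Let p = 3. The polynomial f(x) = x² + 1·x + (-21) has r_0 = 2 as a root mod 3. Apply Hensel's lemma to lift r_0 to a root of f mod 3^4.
r_3 = 41 (mod 81)

Hensel: r_{i+1} = r_i − f(r_i)·(f′(r_i))^{-1} mod 3^{i+2}, f′(x) = 2x + 1. Iterate:
  r_0 = 2 (mod 3)
  r_1 = 5 (mod 9)
  r_2 = 14 (mod 27)
  r_3 = 41 (mod 81)
Final: r = 41 satisfies f(r) ≡ 0 mod 3^4.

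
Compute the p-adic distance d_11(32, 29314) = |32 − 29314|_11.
d_11(32, 29314) = 1/14641

Step 1 — x − y = 32 − 29314 = -29282. Step 2 — v_11(-29282) = 4 (factor: -29282 = −(11^4 · 2); the sign does not affect v_p). Step 3 — |x − y|_11 = 11^{-4} = 1/14641.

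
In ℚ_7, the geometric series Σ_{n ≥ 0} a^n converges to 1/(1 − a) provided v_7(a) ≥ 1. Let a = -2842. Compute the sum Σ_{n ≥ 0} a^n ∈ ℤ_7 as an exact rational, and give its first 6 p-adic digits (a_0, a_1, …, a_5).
Σ a^n = 1/(1 − a) = 1/2843;  first 6 digits = (1, 0, 5, 5, 2, 4)

v_7(a) = 2 ≥ 1, so the series converges in ℤ_7 to 1/(1 − a) = 1/(1 − (-2842)) = 1/2843. Expand this rational in ℤ_7: compute digits iteratively via d_i = x_i mod 7, x_{i+1} = (x_i − d_i)/7. The first 6 digits are (1, 0, 5, 5, 2, 4).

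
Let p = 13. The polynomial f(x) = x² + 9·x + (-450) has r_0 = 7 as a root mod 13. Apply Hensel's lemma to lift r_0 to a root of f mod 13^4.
r_3 = 21132 (mod 28561)

Hensel: r_{i+1} = r_i − f(r_i)·(f′(r_i))^{-1} mod 13^{i+2}, f′(x) = 2x + 9. Iterate:
  r_0 = 7 (mod 13)
  r_1 = 7 (mod 169)
  r_2 = 1359 (mod 2197)
  r_3 = 21132 (mod 28561)
Final: r = 21132 satisfies f(r) ≡ 0 mod 13^4.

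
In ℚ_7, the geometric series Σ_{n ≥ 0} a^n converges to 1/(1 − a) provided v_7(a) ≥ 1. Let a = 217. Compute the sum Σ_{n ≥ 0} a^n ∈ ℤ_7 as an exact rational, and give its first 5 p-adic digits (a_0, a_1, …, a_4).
Σ a^n = 1/(1 − a) = -1/216;  first 5 digits = (1, 3, 6, 3, 2)

v_7(a) = 1 ≥ 1, so the series converges in ℤ_7 to 1/(1 − a) = 1/(1 − 217) = -1/216. Expand this rational in ℤ_7: compute digits iteratively via d_i = x_i mod 7, x_{i+1} = (x_i − d_i)/7. The first 5 digits are (1, 3, 6, 3, 2).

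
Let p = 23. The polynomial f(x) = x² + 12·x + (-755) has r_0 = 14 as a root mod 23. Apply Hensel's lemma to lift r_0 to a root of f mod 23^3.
r_2 = 4269 (mod 12167)

Hensel: r_{i+1} = r_i − f(r_i)·(f′(r_i))^{-1} mod 23^{i+2}, f′(x) = 2x + 12. Iterate:
  r_0 = 14 (mod 23)
  r_1 = 37 (mod 529)
  r_2 = 4269 (mod 12167)
Final: r = 4269 satisfies f(r) ≡ 0 mod 23^3.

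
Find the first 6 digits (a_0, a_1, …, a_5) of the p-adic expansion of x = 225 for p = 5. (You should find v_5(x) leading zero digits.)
(a_0, …, a_5) = (0, 0, 4, 1, 0, 0)

v_5(225) = 2, so a_0 = ... = a_1 = 0. Factor out: x = 5^2 · u with u = 9 a unit in ℤ_5. Expand u iteratively via a_{v+i} = u_i mod 5, u_{i+1} = (u_i − a_{v+i})/5:
  u_0 = 9;  a_2 = 4;  u_1 = (u_0 − 4)/5 = 1
  u_1 = 1;  a_3 = 1;  u_2 = (u_1 − 1)/5 = 0
  u_2 = 0;  a_4 = 0;  u_3 = (u_2 − 0)/5 = 0
  u_3 = 0;  a_5 = 0;  u_4 = (u_3 − 0)/5 = 0
Digits: (0, 0, 4, 1, 0, 0).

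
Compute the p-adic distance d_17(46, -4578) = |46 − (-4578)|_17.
d_17(46, -4578) = 1/289

Step 1 — x − y = 46 − (-4578) = 4624. Step 2 — v_17(4624) = 2 (factor: 4624 = (17^2 · 16); the sign does not affect v_p). Step 3 — |x − y|_17 = 17^{-2} = 1/289.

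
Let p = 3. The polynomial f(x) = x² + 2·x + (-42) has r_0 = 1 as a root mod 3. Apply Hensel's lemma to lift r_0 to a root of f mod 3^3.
r_2 = 22 (mod 27)

Hensel: r_{i+1} = r_i − f(r_i)·(f′(r_i))^{-1} mod 3^{i+2}, f′(x) = 2x + 2. Iterate:
  r_0 = 1 (mod 3)
  r_1 = 4 (mod 9)
  r_2 = 22 (mod 27)
Final: r = 22 satisfies f(r) ≡ 0 mod 3^3.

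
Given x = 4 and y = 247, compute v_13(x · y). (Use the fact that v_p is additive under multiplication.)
v_13(988) = 1

v_p(x) = 0 (factor: 4 = 13^0 · 4); v_p(y) = 1 (factor: 247 = 13^1 · 19). Additivity: v_p(xy) = v_p(x) + v_p(y) = 0 + 1 = 1. (Direct check: xy = 988 = 13^1 · (76).)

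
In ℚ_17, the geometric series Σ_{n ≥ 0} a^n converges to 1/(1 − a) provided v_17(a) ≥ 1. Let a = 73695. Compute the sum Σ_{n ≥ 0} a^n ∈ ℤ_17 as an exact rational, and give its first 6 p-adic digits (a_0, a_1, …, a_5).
Σ a^n = 1/(1 − a) = -1/73694;  first 6 digits = (1, 0, 0, 15, 0, 0)

v_17(a) = 3 ≥ 1, so the series converges in ℤ_17 to 1/(1 − a) = 1/(1 − 73695) = -1/73694. Expand this rational in ℤ_17: compute digits iteratively via d_i = x_i mod 17, x_{i+1} = (x_i − d_i)/17. The first 6 digits are (1, 0, 0, 15, 0, 0).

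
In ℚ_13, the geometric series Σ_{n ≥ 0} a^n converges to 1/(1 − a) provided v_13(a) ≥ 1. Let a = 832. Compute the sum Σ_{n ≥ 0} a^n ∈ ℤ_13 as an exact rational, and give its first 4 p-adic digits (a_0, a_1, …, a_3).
Σ a^n = 1/(1 − a) = -1/831;  first 4 digits = (1, 12, 5, 2)

v_13(a) = 1 ≥ 1, so the series converges in ℤ_13 to 1/(1 − a) = 1/(1 − 832) = -1/831. Expand this rational in ℤ_13: compute digits iteratively via d_i = x_i mod 13, x_{i+1} = (x_i − d_i)/13. The first 4 digits are (1, 12, 5, 2).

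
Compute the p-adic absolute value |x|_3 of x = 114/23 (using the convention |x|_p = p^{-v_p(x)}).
|114/23|_3 = 1/3

Step 1 — compute v_3(x) by factoring powers of 3 out of the numerator and denominator: v_3(114/23) = 1. Step 2 — apply |x|_p = p^{-v_p(x)} = 3^{-1} = 1/3.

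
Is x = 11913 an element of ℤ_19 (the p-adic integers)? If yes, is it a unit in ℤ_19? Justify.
x ∈ ℤ_19 but not a unit; v_19(x) = 2 > 0

ℤ_19 = {x ∈ ℚ_19 : v_19(x) ≥ 0} and ℤ_19^× = {x ∈ ℤ_19 : v_19(x) = 0}. Here v_19(11913) = v_19(num) − v_19(den) = 2; compare against these criteria.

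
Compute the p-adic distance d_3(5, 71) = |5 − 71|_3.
d_3(5, 71) = 1/3

Step 1 — x − y = 5 − 71 = -66. Step 2 — v_3(-66) = 1 (factor: -66 = −(3^1 · 22); the sign does not affect v_p). Step 3 — |x − y|_3 = 3^{-1} = 1/3.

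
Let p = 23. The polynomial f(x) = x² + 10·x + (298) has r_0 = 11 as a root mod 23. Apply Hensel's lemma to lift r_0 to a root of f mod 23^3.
r_2 = 2656 (mod 12167)

Hensel: r_{i+1} = r_i − f(r_i)·(f′(r_i))^{-1} mod 23^{i+2}, f′(x) = 2x + 10. Iterate:
  r_0 = 11 (mod 23)
  r_1 = 11 (mod 529)
  r_2 = 2656 (mod 12167)
Final: r = 2656 satisfies f(r) ≡ 0 mod 23^3.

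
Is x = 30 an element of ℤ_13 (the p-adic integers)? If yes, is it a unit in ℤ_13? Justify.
x ∈ ℤ_13^× (unit); v_13(x) = 0

ℤ_13 = {x ∈ ℚ_13 : v_13(x) ≥ 0} and ℤ_13^× = {x ∈ ℤ_13 : v_13(x) = 0}. Here v_13(30) = v_13(num) − v_13(den) = 0; compare against these criteria.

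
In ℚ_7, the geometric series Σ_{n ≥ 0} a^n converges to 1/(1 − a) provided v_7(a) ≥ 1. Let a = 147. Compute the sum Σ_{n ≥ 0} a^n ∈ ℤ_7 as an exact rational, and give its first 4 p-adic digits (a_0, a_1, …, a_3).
Σ a^n = 1/(1 − a) = -1/146;  first 4 digits = (1, 0, 3, 0)

v_7(a) = 2 ≥ 1, so the series converges in ℤ_7 to 1/(1 − a) = 1/(1 − 147) = -1/146. Expand this rational in ℤ_7: compute digits iteratively via d_i = x_i mod 7, x_{i+1} = (x_i − d_i)/7. The first 4 digits are (1, 0, 3, 0).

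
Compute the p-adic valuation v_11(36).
v_11(36) = 0

v_11(n) is the largest exponent k such that 11^k divides n. Factor out: 36 = 11^0 · 36. (Sign doesn't affect v_p.) So v_11(36) = 0.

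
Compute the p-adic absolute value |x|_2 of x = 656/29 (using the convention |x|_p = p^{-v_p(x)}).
|656/29|_2 = 1/16

Step 1 — compute v_2(x) by factoring powers of 2 out of the numerator and denominator: v_2(656/29) = 4. Step 2 — apply |x|_p = p^{-v_p(x)} = 2^{-4} = 1/16.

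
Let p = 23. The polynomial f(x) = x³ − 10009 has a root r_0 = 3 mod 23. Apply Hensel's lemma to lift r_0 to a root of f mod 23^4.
r_3 = 130252 (mod 279841)

Hensel: r_{i+1} = r_i − f(r_i)/f′(r_i) mod 23^{i+2}, where f′(x) = 3x². Iterate:
  r_0 = 3 (mod 23)
  r_1 = 118 (mod 529)
  r_2 = 8582 (mod 12167)
  r_3 = 130252 (mod 279841)
Final: r = 130252 with f(r) ≡ 0 mod 23^4.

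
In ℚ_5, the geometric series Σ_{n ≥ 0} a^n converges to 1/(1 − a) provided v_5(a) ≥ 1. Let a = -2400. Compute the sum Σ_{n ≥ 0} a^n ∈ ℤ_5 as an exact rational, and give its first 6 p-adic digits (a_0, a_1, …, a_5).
Σ a^n = 1/(1 − a) = 1/2401;  first 6 digits = (1, 0, 4, 0, 2, 2)

v_5(a) = 2 ≥ 1, so the series converges in ℤ_5 to 1/(1 − a) = 1/(1 − (-2400)) = 1/2401. Expand this rational in ℤ_5: compute digits iteratively via d_i = x_i mod 5, x_{i+1} = (x_i − d_i)/5. The first 6 digits are (1, 0, 4, 0, 2, 2).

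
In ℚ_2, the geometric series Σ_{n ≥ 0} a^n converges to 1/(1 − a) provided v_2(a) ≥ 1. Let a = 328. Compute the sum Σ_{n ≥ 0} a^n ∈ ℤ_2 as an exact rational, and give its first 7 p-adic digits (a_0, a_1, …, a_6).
Σ a^n = 1/(1 − a) = -1/327;  first 7 digits = (1, 0, 0, 1, 0, 0, 0)

v_2(a) = 3 ≥ 1, so the series converges in ℤ_2 to 1/(1 − a) = 1/(1 − 328) = -1/327. Expand this rational in ℤ_2: compute digits iteratively via d_i = x_i mod 2, x_{i+1} = (x_i − d_i)/2. The first 7 digits are (1, 0, 0, 1, 0, 0, 0).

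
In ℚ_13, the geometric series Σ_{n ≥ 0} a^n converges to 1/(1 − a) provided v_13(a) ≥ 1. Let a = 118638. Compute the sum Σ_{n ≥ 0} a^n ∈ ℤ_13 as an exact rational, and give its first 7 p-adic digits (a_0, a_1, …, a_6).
Σ a^n = 1/(1 − a) = -1/118637;  first 7 digits = (1, 0, 0, 2, 4, 0, 4)

v_13(a) = 3 ≥ 1, so the series converges in ℤ_13 to 1/(1 − a) = 1/(1 − 118638) = -1/118637. Expand this rational in ℤ_13: compute digits iteratively via d_i = x_i mod 13, x_{i+1} = (x_i − d_i)/13. The first 7 digits are (1, 0, 0, 2, 4, 0, 4).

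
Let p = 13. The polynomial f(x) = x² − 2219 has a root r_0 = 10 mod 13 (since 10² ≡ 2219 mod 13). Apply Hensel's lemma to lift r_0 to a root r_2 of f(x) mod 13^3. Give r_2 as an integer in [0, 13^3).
r_2 = 1206 (mod 2197)

Hensel's recurrence: r_{i+1} = r_i − f(r_i)·(f′(r_i))^{-1} mod 13^{i+2}, with f′(x) = 2x. Iterate:
  r_0 = 10 (mod 13)
  r_1 = 23 (mod 169)
  r_2 = 1206 (mod 2197)
Final: r_2 = 1206, and one checks f(r_2) ≡ 0 mod 13^3.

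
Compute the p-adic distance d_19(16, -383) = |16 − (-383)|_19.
d_19(16, -383) = 1/19

Step 1 — x − y = 16 − (-383) = 399. Step 2 — v_19(399) = 1 (factor: 399 = (19^1 · 21); the sign does not affect v_p). Step 3 — |x − y|_19 = 19^{-1} = 1/19.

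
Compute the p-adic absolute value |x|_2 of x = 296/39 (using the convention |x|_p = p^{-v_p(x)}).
|296/39|_2 = 1/8

Step 1 — compute v_2(x) by factoring powers of 2 out of the numerator and denominator: v_2(296/39) = 3. Step 2 — apply |x|_p = p^{-v_p(x)} = 2^{-3} = 1/8.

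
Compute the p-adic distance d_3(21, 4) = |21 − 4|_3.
d_3(21, 4) = 1

Step 1 — x − y = 21 − 4 = 17. Step 2 — v_3(17) = 0 (factor: 17 = (3^0 · 17); the sign does not affect v_p). Step 3 — |x − y|_3 = 3^{0} = 1.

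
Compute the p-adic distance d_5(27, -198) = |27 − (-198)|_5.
d_5(27, -198) = 1/25

Step 1 — x − y = 27 − (-198) = 225. Step 2 — v_5(225) = 2 (factor: 225 = (5^2 · 9); the sign does not affect v_p). Step 3 — |x − y|_5 = 5^{-2} = 1/25.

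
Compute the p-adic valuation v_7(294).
v_7(294) = 2

v_7(n) is the largest exponent k such that 7^k divides n. Factor out: 294 = 7^2 · 6. (Sign doesn't affect v_p.) So v_7(294) = 2.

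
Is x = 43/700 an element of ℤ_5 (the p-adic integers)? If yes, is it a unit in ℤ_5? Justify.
x ∉ ℤ_5 (v_5(x) = -2 < 0)

ℤ_5 = {x ∈ ℚ_5 : v_5(x) ≥ 0} and ℤ_5^× = {x ∈ ℤ_5 : v_5(x) = 0}. Here v_5(43/700) = v_5(num) − v_5(den) = -2; compare against these criteria.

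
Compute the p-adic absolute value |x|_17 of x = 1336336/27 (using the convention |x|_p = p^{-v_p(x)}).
|1336336/27|_17 = 1/83521

Step 1 — compute v_17(x) by factoring powers of 17 out of the numerator and denominator: v_17(1336336/27) = 4. Step 2 — apply |x|_p = p^{-v_p(x)} = 17^{-4} = 1/83521.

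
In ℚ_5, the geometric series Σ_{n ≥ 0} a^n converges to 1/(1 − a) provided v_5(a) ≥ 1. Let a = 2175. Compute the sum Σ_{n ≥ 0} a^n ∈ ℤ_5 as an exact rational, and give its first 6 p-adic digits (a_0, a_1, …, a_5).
Σ a^n = 1/(1 − a) = -1/2174;  first 6 digits = (1, 0, 2, 2, 2, 4)

v_5(a) = 2 ≥ 1, so the series converges in ℤ_5 to 1/(1 − a) = 1/(1 − 2175) = -1/2174. Expand this rational in ℤ_5: compute digits iteratively via d_i = x_i mod 5, x_{i+1} = (x_i − d_i)/5. The first 6 digits are (1, 0, 2, 2, 2, 4).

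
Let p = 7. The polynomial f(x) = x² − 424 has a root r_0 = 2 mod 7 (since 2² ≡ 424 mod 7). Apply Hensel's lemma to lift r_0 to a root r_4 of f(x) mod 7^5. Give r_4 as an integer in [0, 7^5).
r_4 = 10299 (mod 16807)

Hensel's recurrence: r_{i+1} = r_i − f(r_i)·(f′(r_i))^{-1} mod 7^{i+2}, with f′(x) = 2x. Iterate:
  r_0 = 2 (mod 7)
  r_1 = 9 (mod 49)
  r_2 = 9 (mod 343)
  r_3 = 695 (mod 2401)
  r_4 = 10299 (mod 16807)
Final: r_4 = 10299, and one checks f(r_4) ≡ 0 mod 7^5.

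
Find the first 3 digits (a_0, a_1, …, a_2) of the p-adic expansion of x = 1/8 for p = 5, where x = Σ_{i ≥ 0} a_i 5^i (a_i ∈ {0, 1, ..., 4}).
(a_0, …, a_2) = (2, 4, 1)

v_5(1/8) = 0 (numerator and denominator both coprime to 5), so x ∈ ℤ_5^×. Compute digits iteratively via a_i = x_i mod 5, x_{i+1} = (x_i − a_i)/5, with x_0 = x:
  x_0 = 1/8;  a_0 = 2;  x_1 = (x_0 − 2)/5 = -3/8
  x_1 = -3/8;  a_1 = 4;  x_2 = (x_1 − 4)/5 = -7/8
  x_2 = -7/8;  a_2 = 1;  x_3 = (x_2 − 1)/5 = -3/8
Digits: (2, 4, 1).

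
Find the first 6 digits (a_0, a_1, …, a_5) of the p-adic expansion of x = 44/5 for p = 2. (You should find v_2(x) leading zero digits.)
(a_0, …, a_5) = (0, 0, 1, 1, 1, 1)

v_2(44/5) = 2, so a_0 = ... = a_1 = 0. Factor out: x = 2^2 · u with u = 11/5 a unit in ℤ_2. Expand u iteratively via a_{v+i} = u_i mod 2, u_{i+1} = (u_i − a_{v+i})/2:
  u_0 = 11/5;  a_2 = 1;  u_1 = (u_0 − 1)/2 = 3/5
  u_1 = 3/5;  a_3 = 1;  u_2 = (u_1 − 1)/2 = -1/5
  u_2 = -1/5;  a_4 = 1;  u_3 = (u_2 − 1)/2 = -3/5
  u_3 = -3/5;  a_5 = 1;  u_4 = (u_3 − 1)/2 = -4/5
Digits: (0, 0, 1, 1, 1, 1).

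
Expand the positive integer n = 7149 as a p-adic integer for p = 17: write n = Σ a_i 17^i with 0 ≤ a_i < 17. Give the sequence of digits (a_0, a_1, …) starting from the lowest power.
(a_0, a_1, …) = (9, 12, 7, 1)

Repeated division by 17 gives the digits low-to-high: 7149 = 9 + 12·17^1 + 7·17^2 + 1·17^3. Digit sequence: (9, 12, 7, 1).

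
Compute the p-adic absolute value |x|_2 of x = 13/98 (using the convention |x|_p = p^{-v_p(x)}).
|13/98|_2 = 2

Step 1 — compute v_2(x) by factoring powers of 2 out of the numerator and denominator: v_2(13/98) = -1. Step 2 — apply |x|_p = p^{-v_p(x)} = 2^{1} = 2.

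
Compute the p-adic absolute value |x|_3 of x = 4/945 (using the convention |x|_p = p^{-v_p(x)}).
|4/945|_3 = 27

Step 1 — compute v_3(x) by factoring powers of 3 out of the numerator and denominator: v_3(4/945) = -3. Step 2 — apply |x|_p = p^{-v_p(x)} = 3^{3} = 27.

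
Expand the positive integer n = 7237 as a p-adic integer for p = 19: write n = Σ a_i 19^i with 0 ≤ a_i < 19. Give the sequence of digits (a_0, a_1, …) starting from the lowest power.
(a_0, a_1, …) = (17, 0, 1, 1)

Repeated division by 19 gives the digits low-to-high: 7237 = 17 + 1·19^2 + 1·19^3. Digit sequence: (17, 0, 1, 1).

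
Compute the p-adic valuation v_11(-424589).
v_11(-424589) = 4

v_11(n) is the largest exponent k such that 11^k divides n. Factor out: -424589 = -11^4 · 29. (Sign doesn't affect v_p.) So v_11(-424589) = 4.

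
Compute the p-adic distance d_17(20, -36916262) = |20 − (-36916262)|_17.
d_17(20, -36916262) = 1/1419857

Step 1 — x − y = 20 − (-36916262) = 36916282. Step 2 — v_17(36916282) = 5 (factor: 36916282 = (17^5 · 26); the sign does not affect v_p). Step 3 — |x − y|_17 = 17^{-5} = 1/1419857.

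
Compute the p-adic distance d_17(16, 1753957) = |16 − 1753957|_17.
d_17(16, 1753957) = 1/83521

Step 1 — x − y = 16 − 1753957 = -1753941. Step 2 — v_17(-1753941) = 4 (factor: -1753941 = −(17^4 · 21); the sign does not affect v_p). Step 3 — |x − y|_17 = 17^{-4} = 1/83521.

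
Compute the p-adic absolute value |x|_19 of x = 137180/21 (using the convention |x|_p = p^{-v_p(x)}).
|137180/21|_19 = 1/6859

Step 1 — compute v_19(x) by factoring powers of 19 out of the numerator and denominator: v_19(137180/21) = 3. Step 2 — apply |x|_p = p^{-v_p(x)} = 19^{-3} = 1/6859.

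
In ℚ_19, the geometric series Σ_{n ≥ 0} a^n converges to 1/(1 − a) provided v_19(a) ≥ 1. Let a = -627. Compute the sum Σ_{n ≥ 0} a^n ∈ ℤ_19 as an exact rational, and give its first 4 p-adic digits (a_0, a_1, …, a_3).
Σ a^n = 1/(1 − a) = 1/628;  first 4 digits = (1, 5, 4, 11)

v_19(a) = 1 ≥ 1, so the series converges in ℤ_19 to 1/(1 − a) = 1/(1 − (-627)) = 1/628. Expand this rational in ℤ_19: compute digits iteratively via d_i = x_i mod 19, x_{i+1} = (x_i − d_i)/19. The first 4 digits are (1, 5, 4, 11).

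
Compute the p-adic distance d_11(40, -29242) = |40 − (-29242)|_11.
d_11(40, -29242) = 1/14641

Step 1 — x − y = 40 − (-29242) = 29282. Step 2 — v_11(29282) = 4 (factor: 29282 = (11^4 · 2); the sign does not affect v_p). Step 3 — |x − y|_11 = 11^{-4} = 1/14641.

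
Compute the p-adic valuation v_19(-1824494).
v_19(-1824494) = 4

v_19(n) is the largest exponent k such that 19^k divides n. Factor out: -1824494 = -19^4 · 14. (Sign doesn't affect v_p.) So v_19(-1824494) = 4.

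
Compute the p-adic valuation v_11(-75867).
v_11(-75867) = 3

v_11(n) is the largest exponent k such that 11^k divides n. Factor out: -75867 = -11^3 · 57. (Sign doesn't affect v_p.) So v_11(-75867) = 3.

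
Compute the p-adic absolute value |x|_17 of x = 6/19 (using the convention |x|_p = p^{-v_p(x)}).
|6/19|_17 = 1

Step 1 — compute v_17(x) by factoring powers of 17 out of the numerator and denominator: v_17(6/19) = 0. Step 2 — apply |x|_p = p^{-v_p(x)} = 17^{0} = 1.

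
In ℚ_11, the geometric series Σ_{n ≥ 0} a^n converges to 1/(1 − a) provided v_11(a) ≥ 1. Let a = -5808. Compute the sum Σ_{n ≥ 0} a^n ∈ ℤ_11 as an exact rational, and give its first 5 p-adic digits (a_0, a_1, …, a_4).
Σ a^n = 1/(1 − a) = 1/5809;  first 5 digits = (1, 0, 7, 6, 4)

v_11(a) = 2 ≥ 1, so the series converges in ℤ_11 to 1/(1 − a) = 1/(1 − (-5808)) = 1/5809. Expand this rational in ℤ_11: compute digits iteratively via d_i = x_i mod 11, x_{i+1} = (x_i − d_i)/11. The first 5 digits are (1, 0, 7, 6, 4).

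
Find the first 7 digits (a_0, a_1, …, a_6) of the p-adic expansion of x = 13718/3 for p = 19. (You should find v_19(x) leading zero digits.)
(a_0, …, a_6) = (0, 0, 0, 7, 6, 6, 6)

v_19(13718/3) = 3, so a_0 = ... = a_2 = 0. Factor out: x = 19^3 · u with u = 2/3 a unit in ℤ_19. Expand u iteratively via a_{v+i} = u_i mod 19, u_{i+1} = (u_i − a_{v+i})/19:
  u_0 = 2/3;  a_3 = 7;  u_1 = (u_0 − 7)/19 = -1/3
  u_1 = -1/3;  a_4 = 6;  u_2 = (u_1 − 6)/19 = -1/3
  u_2 = -1/3;  a_5 = 6;  u_3 = (u_2 − 6)/19 = -1/3
  u_3 = -1/3;  a_6 = 6;  u_4 = (u_3 − 6)/19 = -1/3
Digits: (0, 0, 0, 7, 6, 6, 6).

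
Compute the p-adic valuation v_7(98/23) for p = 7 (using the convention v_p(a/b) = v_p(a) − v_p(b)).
v_7(98/23) = 2

Factor powers of 7 from the numerator and denominator of the reduced fraction: 98 = 7^2 · 2 and 23 = 7^0 · 23. Apply v_p(a/b) = v_p(a) − v_p(b): v_7(98/23) = 2 − 0 = 2.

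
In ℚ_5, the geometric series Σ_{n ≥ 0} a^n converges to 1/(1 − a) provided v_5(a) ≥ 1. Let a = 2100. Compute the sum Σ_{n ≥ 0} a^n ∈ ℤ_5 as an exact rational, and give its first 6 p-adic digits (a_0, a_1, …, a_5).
Σ a^n = 1/(1 − a) = -1/2099;  first 6 digits = (1, 0, 4, 1, 4, 1)

v_5(a) = 2 ≥ 1, so the series converges in ℤ_5 to 1/(1 − a) = 1/(1 − 2100) = -1/2099. Expand this rational in ℤ_5: compute digits iteratively via d_i = x_i mod 5, x_{i+1} = (x_i − d_i)/5. The first 6 digits are (1, 0, 4, 1, 4, 1).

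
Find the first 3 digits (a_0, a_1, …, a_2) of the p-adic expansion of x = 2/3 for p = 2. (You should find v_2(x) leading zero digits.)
(a_0, …, a_2) = (0, 1, 1)

v_2(2/3) = 1, so a_0 = ... = a_0 = 0. Factor out: x = 2^1 · u with u = 1/3 a unit in ℤ_2. Expand u iteratively via a_{v+i} = u_i mod 2, u_{i+1} = (u_i − a_{v+i})/2:
  u_0 = 1/3;  a_1 = 1;  u_1 = (u_0 − 1)/2 = -1/3
  u_1 = -1/3;  a_2 = 1;  u_2 = (u_1 − 1)/2 = -2/3
Digits: (0, 1, 1).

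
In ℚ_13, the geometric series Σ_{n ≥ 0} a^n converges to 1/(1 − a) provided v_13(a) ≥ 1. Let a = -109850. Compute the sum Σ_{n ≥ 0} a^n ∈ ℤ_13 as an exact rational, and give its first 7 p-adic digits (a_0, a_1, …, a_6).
Σ a^n = 1/(1 − a) = 1/109851;  first 7 digits = (1, 0, 0, 2, 9, 12, 3)

v_13(a) = 3 ≥ 1, so the series converges in ℤ_13 to 1/(1 − a) = 1/(1 − (-109850)) = 1/109851. Expand this rational in ℤ_13: compute digits iteratively via d_i = x_i mod 13, x_{i+1} = (x_i − d_i)/13. The first 7 digits are (1, 0, 0, 2, 9, 12, 3).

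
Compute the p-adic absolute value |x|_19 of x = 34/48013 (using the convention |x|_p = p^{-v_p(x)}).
|34/48013|_19 = 6859

Step 1 — compute v_19(x) by factoring powers of 19 out of the numerator and denominator: v_19(34/48013) = -3. Step 2 — apply |x|_p = p^{-v_p(x)} = 19^{3} = 6859.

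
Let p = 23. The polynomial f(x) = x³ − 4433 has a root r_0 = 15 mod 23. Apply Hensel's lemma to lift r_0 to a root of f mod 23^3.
r_2 = 3189 (mod 12167)

Hensel: r_{i+1} = r_i − f(r_i)/f′(r_i) mod 23^{i+2}, where f′(x) = 3x². Iterate:
  r_0 = 15 (mod 23)
  r_1 = 15 (mod 529)
  r_2 = 3189 (mod 12167)
Final: r = 3189 with f(r) ≡ 0 mod 23^3.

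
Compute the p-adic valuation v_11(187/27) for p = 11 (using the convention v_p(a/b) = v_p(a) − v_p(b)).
v_11(187/27) = 1

Factor powers of 11 from the numerator and denominator of the reduced fraction: 187 = 11^1 · 17 and 27 = 11^0 · 27. Apply v_p(a/b) = v_p(a) − v_p(b): v_11(187/27) = 1 − 0 = 1.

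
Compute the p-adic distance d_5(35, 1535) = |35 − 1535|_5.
d_5(35, 1535) = 1/125

Step 1 — x − y = 35 − 1535 = -1500. Step 2 — v_5(-1500) = 3 (factor: -1500 = −(5^3 · 12); the sign does not affect v_p). Step 3 — |x − y|_5 = 5^{-3} = 1/125.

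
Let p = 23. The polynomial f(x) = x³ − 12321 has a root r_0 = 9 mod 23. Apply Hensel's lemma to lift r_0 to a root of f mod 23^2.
r_1 = 331 (mod 529)

Hensel: r_{i+1} = r_i − f(r_i)/f′(r_i) mod 23^{i+2}, where f′(x) = 3x². Iterate:
  r_0 = 9 (mod 23)
  r_1 = 331 (mod 529)
Final: r = 331 with f(r) ≡ 0 mod 23^2.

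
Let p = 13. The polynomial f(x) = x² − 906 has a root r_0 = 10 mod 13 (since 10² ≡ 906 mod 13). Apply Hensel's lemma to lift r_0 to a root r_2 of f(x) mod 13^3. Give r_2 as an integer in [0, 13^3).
r_2 = 1284 (mod 2197)

Hensel's recurrence: r_{i+1} = r_i − f(r_i)·(f′(r_i))^{-1} mod 13^{i+2}, with f′(x) = 2x. Iterate:
  r_0 = 10 (mod 13)
  r_1 = 101 (mod 169)
  r_2 = 1284 (mod 2197)
Final: r_2 = 1284, and one checks f(r_2) ≡ 0 mod 13^3.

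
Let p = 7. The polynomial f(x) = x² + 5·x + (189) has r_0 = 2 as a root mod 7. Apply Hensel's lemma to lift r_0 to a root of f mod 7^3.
r_2 = 121 (mod 343)

Hensel: r_{i+1} = r_i − f(r_i)·(f′(r_i))^{-1} mod 7^{i+2}, f′(x) = 2x + 5. Iterate:
  r_0 = 2 (mod 7)
  r_1 = 23 (mod 49)
  r_2 = 121 (mod 343)
Final: r = 121 satisfies f(r) ≡ 0 mod 7^3.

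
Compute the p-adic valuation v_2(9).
v_2(9) = 0

v_2(n) is the largest exponent k such that 2^k divides n. Factor out: 9 = 2^0 · 9. (Sign doesn't affect v_p.) So v_2(9) = 0.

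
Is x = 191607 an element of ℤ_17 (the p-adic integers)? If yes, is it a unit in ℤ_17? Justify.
x ∈ ℤ_17 but not a unit; v_17(x) = 3 > 0

ℤ_17 = {x ∈ ℚ_17 : v_17(x) ≥ 0} and ℤ_17^× = {x ∈ ℤ_17 : v_17(x) = 0}. Here v_17(191607) = v_17(num) − v_17(den) = 3; compare against these criteria.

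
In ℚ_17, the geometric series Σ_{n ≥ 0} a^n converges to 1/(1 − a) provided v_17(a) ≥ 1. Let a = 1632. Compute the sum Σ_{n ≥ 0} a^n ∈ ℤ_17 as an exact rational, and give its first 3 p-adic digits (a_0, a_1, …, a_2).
Σ a^n = 1/(1 − a) = -1/1631;  first 3 digits = (1, 11, 7)

v_17(a) = 1 ≥ 1, so the series converges in ℤ_17 to 1/(1 − a) = 1/(1 − 1632) = -1/1631. Expand this rational in ℤ_17: compute digits iteratively via d_i = x_i mod 17, x_{i+1} = (x_i − d_i)/17. The first 3 digits are (1, 11, 7).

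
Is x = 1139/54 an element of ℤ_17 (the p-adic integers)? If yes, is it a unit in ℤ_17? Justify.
x ∈ ℤ_17 but not a unit; v_17(x) = 1 > 0

ℤ_17 = {x ∈ ℚ_17 : v_17(x) ≥ 0} and ℤ_17^× = {x ∈ ℤ_17 : v_17(x) = 0}. Here v_17(1139/54) = v_17(num) − v_17(den) = 1; compare against these criteria.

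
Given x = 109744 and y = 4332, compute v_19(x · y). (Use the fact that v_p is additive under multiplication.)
v_19(475411008) = 5

v_p(x) = 3 (factor: 109744 = 19^3 · 16); v_p(y) = 2 (factor: 4332 = 19^2 · 12). Additivity: v_p(xy) = v_p(x) + v_p(y) = 3 + 2 = 5. (Direct check: xy = 475411008 = 19^5 · (192).)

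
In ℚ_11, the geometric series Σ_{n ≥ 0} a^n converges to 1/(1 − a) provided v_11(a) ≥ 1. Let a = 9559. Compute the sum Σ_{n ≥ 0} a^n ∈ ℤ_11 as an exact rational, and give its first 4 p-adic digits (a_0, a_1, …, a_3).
Σ a^n = 1/(1 − a) = -1/9558;  first 4 digits = (1, 0, 2, 7)

v_11(a) = 2 ≥ 1, so the series converges in ℤ_11 to 1/(1 − a) = 1/(1 − 9559) = -1/9558. Expand this rational in ℤ_11: compute digits iteratively via d_i = x_i mod 11, x_{i+1} = (x_i − d_i)/11. The first 4 digits are (1, 0, 2, 7).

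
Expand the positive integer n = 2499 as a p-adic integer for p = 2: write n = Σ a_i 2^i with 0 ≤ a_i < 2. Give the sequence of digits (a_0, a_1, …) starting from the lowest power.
(a_0, a_1, …) = (1, 1, 0, 0, 0, 0, 1, 1, 1, 0, 0, 1)

Repeated division by 2 gives the digits low-to-high: 2499 = 1 + 1·2^1 + 1·2^6 + 1·2^7 + 1·2^8 + 1·2^11. Digit sequence: (1, 1, 0, 0, 0, 0, 1, 1, 1, 0, 0, 1).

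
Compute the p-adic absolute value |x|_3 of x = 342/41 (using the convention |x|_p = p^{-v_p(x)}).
|342/41|_3 = 1/9

Step 1 — compute v_3(x) by factoring powers of 3 out of the numerator and denominator: v_3(342/41) = 2. Step 2 — apply |x|_p = p^{-v_p(x)} = 3^{-2} = 1/9.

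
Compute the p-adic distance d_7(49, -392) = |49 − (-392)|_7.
d_7(49, -392) = 1/49

Step 1 — x − y = 49 − (-392) = 441. Step 2 — v_7(441) = 2 (factor: 441 = (7^2 · 9); the sign does not affect v_p). Step 3 — |x − y|_7 = 7^{-2} = 1/49.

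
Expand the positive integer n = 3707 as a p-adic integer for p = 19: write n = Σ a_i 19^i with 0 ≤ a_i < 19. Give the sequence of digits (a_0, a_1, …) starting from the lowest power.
(a_0, a_1, …) = (2, 5, 10)

Repeated division by 19 gives the digits low-to-high: 3707 = 2 + 5·19^1 + 10·19^2. Digit sequence: (2, 5, 10).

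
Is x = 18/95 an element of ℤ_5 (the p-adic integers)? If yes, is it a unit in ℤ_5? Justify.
x ∉ ℤ_5 (v_5(x) = -1 < 0)

ℤ_5 = {x ∈ ℚ_5 : v_5(x) ≥ 0} and ℤ_5^× = {x ∈ ℤ_5 : v_5(x) = 0}. Here v_5(18/95) = v_5(num) − v_5(den) = -1; compare against these criteria.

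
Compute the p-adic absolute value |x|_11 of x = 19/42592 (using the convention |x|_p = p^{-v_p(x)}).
|19/42592|_11 = 1331

Step 1 — compute v_11(x) by factoring powers of 11 out of the numerator and denominator: v_11(19/42592) = -3. Step 2 — apply |x|_p = p^{-v_p(x)} = 11^{3} = 1331.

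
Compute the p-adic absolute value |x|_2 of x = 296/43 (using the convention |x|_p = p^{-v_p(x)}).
|296/43|_2 = 1/8

Step 1 — compute v_2(x) by factoring powers of 2 out of the numerator and denominator: v_2(296/43) = 3. Step 2 — apply |x|_p = p^{-v_p(x)} = 2^{-3} = 1/8.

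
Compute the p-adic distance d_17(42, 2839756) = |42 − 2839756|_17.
d_17(42, 2839756) = 1/1419857

Step 1 — x − y = 42 − 2839756 = -2839714. Step 2 — v_17(-2839714) = 5 (factor: -2839714 = −(17^5 · 2); the sign does not affect v_p). Step 3 — |x − y|_17 = 17^{-5} = 1/1419857.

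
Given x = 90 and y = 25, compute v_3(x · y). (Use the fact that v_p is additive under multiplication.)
v_3(2250) = 2

v_p(x) = 2 (factor: 90 = 3^2 · 10); v_p(y) = 0 (factor: 25 = 3^0 · 25). Additivity: v_p(xy) = v_p(x) + v_p(y) = 2 + 0 = 2. (Direct check: xy = 2250 = 3^2 · (250).)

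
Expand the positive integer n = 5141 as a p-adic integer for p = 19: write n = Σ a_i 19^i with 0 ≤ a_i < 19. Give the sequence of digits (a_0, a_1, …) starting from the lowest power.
(a_0, a_1, …) = (11, 4, 14)

Repeated division by 19 gives the digits low-to-high: 5141 = 11 + 4·19^1 + 14·19^2. Digit sequence: (11, 4, 14).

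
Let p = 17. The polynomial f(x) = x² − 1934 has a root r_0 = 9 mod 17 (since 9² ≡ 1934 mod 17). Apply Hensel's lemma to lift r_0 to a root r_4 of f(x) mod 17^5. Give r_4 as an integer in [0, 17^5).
r_4 = 1081277 (mod 1419857)

Hensel's recurrence: r_{i+1} = r_i − f(r_i)·(f′(r_i))^{-1} mod 17^{i+2}, with f′(x) = 2x. Iterate:
  r_0 = 9 (mod 17)
  r_1 = 128 (mod 289)
  r_2 = 417 (mod 4913)
  r_3 = 79025 (mod 83521)
  r_4 = 1081277 (mod 1419857)
Final: r_4 = 1081277, and one checks f(r_4) ≡ 0 mod 17^5.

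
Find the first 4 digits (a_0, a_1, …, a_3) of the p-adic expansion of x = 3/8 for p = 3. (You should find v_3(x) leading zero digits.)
(a_0, …, a_3) = (0, 2, 2, 1)

v_3(3/8) = 1, so a_0 = ... = a_0 = 0. Factor out: x = 3^1 · u with u = 1/8 a unit in ℤ_3. Expand u iteratively via a_{v+i} = u_i mod 3, u_{i+1} = (u_i − a_{v+i})/3:
  u_0 = 1/8;  a_1 = 2;  u_1 = (u_0 − 2)/3 = -5/8
  u_1 = -5/8;  a_2 = 2;  u_2 = (u_1 − 2)/3 = -7/8
  u_2 = -7/8;  a_3 = 1;  u_3 = (u_2 − 1)/3 = -5/8
Digits: (0, 2, 2, 1).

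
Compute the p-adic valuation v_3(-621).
v_3(-621) = 3

v_3(n) is the largest exponent k such that 3^k divides n. Factor out: -621 = -3^3 · 23. (Sign doesn't affect v_p.) So v_3(-621) = 3.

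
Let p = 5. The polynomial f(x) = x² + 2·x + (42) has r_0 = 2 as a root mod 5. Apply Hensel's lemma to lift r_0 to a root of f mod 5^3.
r_2 = 77 (mod 125)

Hensel: r_{i+1} = r_i − f(r_i)·(f′(r_i))^{-1} mod 5^{i+2}, f′(x) = 2x + 2. Iterate:
  r_0 = 2 (mod 5)
  r_1 = 2 (mod 25)
  r_2 = 77 (mod 125)
Final: r = 77 satisfies f(r) ≡ 0 mod 5^3.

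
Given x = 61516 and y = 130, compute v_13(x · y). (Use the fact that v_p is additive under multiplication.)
v_13(7997080) = 4

v_p(x) = 3 (factor: 61516 = 13^3 · 28); v_p(y) = 1 (factor: 130 = 13^1 · 10). Additivity: v_p(xy) = v_p(x) + v_p(y) = 3 + 1 = 4. (Direct check: xy = 7997080 = 13^4 · (280).)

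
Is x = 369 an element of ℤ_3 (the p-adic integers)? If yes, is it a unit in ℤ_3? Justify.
x ∈ ℤ_3 but not a unit; v_3(x) = 2 > 0

ℤ_3 = {x ∈ ℚ_3 : v_3(x) ≥ 0} and ℤ_3^× = {x ∈ ℤ_3 : v_3(x) = 0}. Here v_3(369) = v_3(num) − v_3(den) = 2; compare against these criteria.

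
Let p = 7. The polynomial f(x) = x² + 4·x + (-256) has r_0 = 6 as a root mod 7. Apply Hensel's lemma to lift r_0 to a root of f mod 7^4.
r_3 = 1819 (mod 2401)

Hensel: r_{i+1} = r_i − f(r_i)·(f′(r_i))^{-1} mod 7^{i+2}, f′(x) = 2x + 4. Iterate:
  r_0 = 6 (mod 7)
  r_1 = 6 (mod 49)
  r_2 = 104 (mod 343)
  r_3 = 1819 (mod 2401)
Final: r = 1819 satisfies f(r) ≡ 0 mod 7^4.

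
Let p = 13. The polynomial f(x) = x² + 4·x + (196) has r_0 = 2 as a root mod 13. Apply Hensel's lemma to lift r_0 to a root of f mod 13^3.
r_2 = 990 (mod 2197)

Hensel: r_{i+1} = r_i − f(r_i)·(f′(r_i))^{-1} mod 13^{i+2}, f′(x) = 2x + 4. Iterate:
  r_0 = 2 (mod 13)
  r_1 = 145 (mod 169)
  r_2 = 990 (mod 2197)
Final: r = 990 satisfies f(r) ≡ 0 mod 13^3.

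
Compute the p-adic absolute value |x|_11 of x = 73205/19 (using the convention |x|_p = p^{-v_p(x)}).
|73205/19|_11 = 1/14641

Step 1 — compute v_11(x) by factoring powers of 11 out of the numerator and denominator: v_11(73205/19) = 4. Step 2 — apply |x|_p = p^{-v_p(x)} = 11^{-4} = 1/14641.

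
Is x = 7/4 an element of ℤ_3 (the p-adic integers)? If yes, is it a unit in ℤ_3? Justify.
x ∈ ℤ_3^× (unit); v_3(x) = 0

ℤ_3 = {x ∈ ℚ_3 : v_3(x) ≥ 0} and ℤ_3^× = {x ∈ ℤ_3 : v_3(x) = 0}. Here v_3(7/4) = v_3(num) − v_3(den) = 0; compare against these criteria.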